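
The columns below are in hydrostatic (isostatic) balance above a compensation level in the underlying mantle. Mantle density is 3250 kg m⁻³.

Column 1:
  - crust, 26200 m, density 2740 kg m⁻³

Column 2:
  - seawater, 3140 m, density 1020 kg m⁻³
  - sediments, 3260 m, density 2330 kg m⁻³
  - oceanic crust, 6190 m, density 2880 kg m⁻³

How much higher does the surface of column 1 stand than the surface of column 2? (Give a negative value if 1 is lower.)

For any compensation level in the mantle, the mantle terms cancel and isostasy reduces to e = (Σt_1 − Σt_2) − (Σ(ρt)_1 − Σ(ρt)_2) / ρ_m.
Σt_1 = 26200 m; Σt_2 = 12590 m; Σ(ρt)_1 = 71788000; Σ(ρt)_2 = 28625800 (in m·kg m⁻³).
e = (26200 − 12590) − (71788000 − 28625800) / 3250 = 329 m.

329 m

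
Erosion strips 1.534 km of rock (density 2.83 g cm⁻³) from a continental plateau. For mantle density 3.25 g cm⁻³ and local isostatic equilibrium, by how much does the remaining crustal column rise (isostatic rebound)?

Unloading: uplift u = e ρ_c/ρ_m = 1.534 km × 2.83/3.25 = 1.34 km.

1.34 km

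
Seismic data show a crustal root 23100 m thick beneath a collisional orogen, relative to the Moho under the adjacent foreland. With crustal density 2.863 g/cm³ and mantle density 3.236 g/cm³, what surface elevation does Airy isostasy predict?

3010 m

Equating mass per unit area of the two columns: ρ_c h = (ρ_m − ρ_c) r.
h = r (ρ_m − ρ_c) / ρ_c = 23100 m × (3.236 − 2.863) / 2.863 = 3010 m.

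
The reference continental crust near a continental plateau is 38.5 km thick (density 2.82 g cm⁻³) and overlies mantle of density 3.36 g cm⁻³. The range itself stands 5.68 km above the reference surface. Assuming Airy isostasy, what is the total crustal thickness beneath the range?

Root depth r = h ρ_c / (ρ_m − ρ_c) = 5.68 km × 2.82 / 0.54 = 29.66 km.
Total thickness = T + h + r = 38.5 km + 5.68 km + 29.66 km = 73.8 km.

73.8 km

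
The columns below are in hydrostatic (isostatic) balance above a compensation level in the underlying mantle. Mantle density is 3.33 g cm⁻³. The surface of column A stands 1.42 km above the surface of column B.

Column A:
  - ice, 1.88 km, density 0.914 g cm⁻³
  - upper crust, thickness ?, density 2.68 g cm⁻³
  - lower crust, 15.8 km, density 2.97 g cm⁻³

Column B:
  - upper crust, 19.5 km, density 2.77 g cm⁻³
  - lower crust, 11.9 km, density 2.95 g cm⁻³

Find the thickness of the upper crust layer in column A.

Take the compensation level at the base of the deeper column (depth z_c below the surface of column A) and equate Σ ρ_i t_i down to z_c; mantle fills any gap and the z_c terms cancel.
Column A: 1.88×0.914 + x×2.68 + 15.8×2.97 + (z_c − 17.68 − x)×3.33
Column B: 1.42×0 + 19.5×2.77 + 11.9×2.95 + (z_c − 1.42 − 31.4)×3.33
The z_c×3.33 term appears on both sides and cancels. Collect the known terms of each column as K = Σ(ρt)_known − 3.33 × (depth of known layers): K_A = 48.64432 − 3.33×17.68 = −10.23008; K_B = 89.12 − 3.33×(1.42 + 31.4) = −20.1706.
Balance: K_A − x×(3.33 − 2.68) = K_B, so x = (K_A − K_B)/(3.33 − 2.68) = 9.94052/0.65 = 15.3 km.

15.3 km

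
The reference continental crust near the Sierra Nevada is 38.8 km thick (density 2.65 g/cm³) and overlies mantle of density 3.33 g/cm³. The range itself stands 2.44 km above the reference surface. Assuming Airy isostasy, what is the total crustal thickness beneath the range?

Root depth r = h ρ_c / (ρ_m − ρ_c) = 2.44 km × 2.65 / 0.68 = 9.509 km.
Total thickness = T + h + r = 38.8 km + 2.44 km + 9.509 km = 50.7 km.

50.7 km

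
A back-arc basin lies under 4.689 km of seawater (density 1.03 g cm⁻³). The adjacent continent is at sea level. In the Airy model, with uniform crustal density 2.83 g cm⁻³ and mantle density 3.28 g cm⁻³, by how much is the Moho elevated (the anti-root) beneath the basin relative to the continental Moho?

18.8 km

For local isostatic compensation: replacing crust with seawater at the top is compensated by replacing crust with mantle at the base: d (ρ_c − ρ_w) = a (ρ_m − ρ_c).
a = d (ρ_c − ρ_w)/(ρ_m − ρ_c) = 4.689 km × 1.8/0.45 = 18.8 km.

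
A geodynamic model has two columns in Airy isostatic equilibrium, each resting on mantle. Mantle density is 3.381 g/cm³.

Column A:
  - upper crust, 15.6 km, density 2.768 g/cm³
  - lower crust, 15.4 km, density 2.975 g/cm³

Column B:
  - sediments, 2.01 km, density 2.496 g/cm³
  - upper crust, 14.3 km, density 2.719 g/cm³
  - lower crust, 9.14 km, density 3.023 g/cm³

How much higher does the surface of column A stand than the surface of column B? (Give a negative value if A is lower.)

0.384 km

For any compensation level in the mantle, the mantle terms cancel and isostasy reduces to e = (Σt_A − Σt_B) − (Σ(ρt)_A − Σ(ρt)_B) / ρ_m.
Σt_A = 31 km; Σt_B = 25.45 km; Σ(ρt)_A = 88.9958; Σ(ρt)_B = 71.52888 (in km·g/cm³).
e = (31 − 25.45) − (88.9958 − 71.52888) / 3.381 = 0.384 km.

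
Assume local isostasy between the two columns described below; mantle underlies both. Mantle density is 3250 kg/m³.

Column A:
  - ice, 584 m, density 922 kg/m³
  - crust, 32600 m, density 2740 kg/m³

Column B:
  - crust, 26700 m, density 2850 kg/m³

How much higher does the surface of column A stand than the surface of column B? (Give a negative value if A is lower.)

2250 m

For any compensation level in the mantle, the mantle terms cancel and isostasy reduces to e = (Σt_A − Σt_B) − (Σ(ρt)_A − Σ(ρt)_B) / ρ_m.
Σt_A = 33184 m; Σt_B = 26700 m; Σ(ρt)_A = 89862448; Σ(ρt)_B = 76095000 (in m·kg/m³).
e = (33184 − 26700) − (89862448 − 76095000) / 3250 = 2250 m.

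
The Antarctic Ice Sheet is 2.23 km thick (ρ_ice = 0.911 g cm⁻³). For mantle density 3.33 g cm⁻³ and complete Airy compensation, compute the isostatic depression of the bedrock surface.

0.61 km

Isostatic balance requires: the ice load ρ_ice t is balanced by mantle displaced below, ρ_m s.
s = t ρ_ice / ρ_m = 2.23 km × 0.911/3.33 = 0.61 km.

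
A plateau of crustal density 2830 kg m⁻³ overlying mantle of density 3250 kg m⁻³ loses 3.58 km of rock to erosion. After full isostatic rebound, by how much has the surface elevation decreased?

0.463 km

Rebound u = e ρ_c/ρ_m = 3.58 km × 2830/3250 = 3.117 km.
Net surface drop = e − u = 3.58 km − 3.117 km = e (ρ_m − ρ_c)/ρ_m = 0.463 km.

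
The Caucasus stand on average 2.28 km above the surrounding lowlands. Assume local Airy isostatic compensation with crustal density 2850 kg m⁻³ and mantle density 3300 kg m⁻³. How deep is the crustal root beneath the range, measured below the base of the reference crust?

14.4 km

Balancing pressure at the compensation depth: the weight of the topography is balanced by the buoyancy of the root, ρ_c h = (ρ_m − ρ_c) r.
r = h · ρ_c / (ρ_m − ρ_c) = 2.28 km × 2850 / (3300 − 2850) = 14.4 km.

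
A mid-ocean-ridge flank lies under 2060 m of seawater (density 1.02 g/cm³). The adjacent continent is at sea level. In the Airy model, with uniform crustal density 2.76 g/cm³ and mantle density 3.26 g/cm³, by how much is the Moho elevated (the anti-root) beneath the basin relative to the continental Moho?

7170 m

Isostatic balance requires: replacing crust with seawater at the top is compensated by replacing crust with mantle at the base: d (ρ_c − ρ_w) = a (ρ_m − ρ_c).
a = d (ρ_c − ρ_w)/(ρ_m − ρ_c) = 2060 m × 1.74/0.5 = 7170 m.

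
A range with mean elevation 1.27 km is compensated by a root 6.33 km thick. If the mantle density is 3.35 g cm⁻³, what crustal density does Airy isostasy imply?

ρ_c h = (ρ_m − ρ_c) r → ρ_c (h + r) = ρ_m r → ρ_c = ρ_m r / (h + r).
ρ_c = 3.35 × 6.33 km / (1.27 km + 6.33 km) = 2.79 g cm⁻³.

2.79 g cm⁻³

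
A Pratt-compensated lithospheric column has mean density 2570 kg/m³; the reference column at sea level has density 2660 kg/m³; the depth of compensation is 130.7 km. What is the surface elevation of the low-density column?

ρ_ref D = ρ (D + h) → h = D (ρ_ref − ρ)/ρ.
h = 130.7 km × (2660 − 2570)/2570 = 4.58 km.

4.58 km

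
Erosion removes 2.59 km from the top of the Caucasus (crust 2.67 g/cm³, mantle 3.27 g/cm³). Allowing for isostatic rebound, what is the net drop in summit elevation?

Rebound u = e ρ_c/ρ_m = 2.59 km × 2.67/3.27 = 2.115 km.
Net surface drop = e − u = 2.59 km − 2.115 km = e (ρ_m − ρ_c)/ρ_m = 0.475 km.

0.475 km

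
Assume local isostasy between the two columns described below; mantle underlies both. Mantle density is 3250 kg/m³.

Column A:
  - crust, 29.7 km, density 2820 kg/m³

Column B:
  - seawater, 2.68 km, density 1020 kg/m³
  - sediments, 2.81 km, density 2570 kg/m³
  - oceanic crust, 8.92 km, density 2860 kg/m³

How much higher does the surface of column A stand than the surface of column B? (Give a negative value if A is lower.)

For any compensation level in the mantle, the mantle terms cancel and isostasy reduces to e = (Σt_A − Σt_B) − (Σ(ρt)_A − Σ(ρt)_B) / ρ_m.
Σt_A = 29.7 km; Σt_B = 14.41 km; Σ(ρt)_A = 83754; Σ(ρt)_B = 35466.5 (in km·kg/m³).
e = (29.7 − 14.41) − (83754 − 35466.5) / 3250 = 0.432 km.

0.432 km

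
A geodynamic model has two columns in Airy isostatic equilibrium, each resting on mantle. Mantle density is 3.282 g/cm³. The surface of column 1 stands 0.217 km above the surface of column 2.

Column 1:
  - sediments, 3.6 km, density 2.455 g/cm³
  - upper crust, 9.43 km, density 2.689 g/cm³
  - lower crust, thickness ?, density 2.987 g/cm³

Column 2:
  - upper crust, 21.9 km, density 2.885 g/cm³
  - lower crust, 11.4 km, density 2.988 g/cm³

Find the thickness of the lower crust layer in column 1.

14.2 km

Take the compensation level at the base of the deeper column (depth z_c below the surface of column 1) and equate Σ ρ_i t_i down to z_c; mantle fills any gap and the z_c terms cancel.
Column 1: 3.6×2.455 + 9.43×2.689 + x×2.987 + (z_c − 13.03 − x)×3.282
Column 2: 0.217×0 + 21.9×2.885 + 11.4×2.988 + (z_c − 0.217 − 33.3)×3.282
The z_c×3.282 term appears on both sides and cancels. Collect the known terms of each column as K = Σ(ρt)_known − 3.282 × (depth of known layers): K_1 = 34.19527 − 3.282×13.03 = −8.56919; K_2 = 97.2447 − 3.282×(0.217 + 33.3) = −12.758094.
Balance: K_1 − x×(3.282 − 2.987) = K_2, so x = (K_1 − K_2)/(3.282 − 2.987) = 4.1889/0.295 = 14.2 km.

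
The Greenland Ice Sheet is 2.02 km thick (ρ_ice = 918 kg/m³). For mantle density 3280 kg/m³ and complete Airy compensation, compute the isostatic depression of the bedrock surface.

0.565 km

Balancing pressure at the compensation depth: the ice load ρ_ice t is balanced by mantle displaced below, ρ_m s.
s = t ρ_ice / ρ_m = 2.02 km × 918/3280 = 0.565 km.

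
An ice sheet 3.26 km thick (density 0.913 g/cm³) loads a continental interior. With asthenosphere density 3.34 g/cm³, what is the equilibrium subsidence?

For local isostatic compensation: the ice load ρ_ice t is balanced by mantle displaced below, ρ_m s.
s = t ρ_ice / ρ_m = 3.26 km × 0.913/3.34 = 0.891 km.

0.891 km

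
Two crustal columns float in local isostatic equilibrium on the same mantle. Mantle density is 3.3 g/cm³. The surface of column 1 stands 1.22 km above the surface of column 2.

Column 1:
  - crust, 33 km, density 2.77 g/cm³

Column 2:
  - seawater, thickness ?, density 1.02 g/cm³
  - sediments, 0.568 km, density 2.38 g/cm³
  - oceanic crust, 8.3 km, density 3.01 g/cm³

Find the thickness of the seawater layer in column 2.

Take the compensation level at the base of the deeper column (depth z_c below the surface of column 1) and equate Σ ρ_i t_i down to z_c; mantle fills any gap and the z_c terms cancel.
Column 1: 33×2.77 + (z_c − 33)×3.3
Column 2: 1.22×0 + x×1.02 + 0.568×2.38 + 8.3×3.01 + (z_c − 1.22 − 8.868 − x)×3.3
The z_c×3.3 term appears on both sides and cancels. Collect the known terms of each column as K = Σ(ρt)_known − 3.3 × (depth of known layers): K_1 = 91.41 − 3.3×33 = −17.49; K_2 = 26.33484 − 3.3×(1.22 + 8.868) = −6.95556.
Balance: K_1 = K_2 − x×(3.3 − 1.02), so x = (K_2 − K_1)/(3.3 − 1.02) = 10.5344/2.28 = 4.62 km.

4.62 km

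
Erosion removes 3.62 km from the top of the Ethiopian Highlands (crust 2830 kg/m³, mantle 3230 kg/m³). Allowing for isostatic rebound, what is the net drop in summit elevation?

Rebound u = e ρ_c/ρ_m = 3.62 km × 2830/3230 = 3.172 km.
Net surface drop = e − u = 3.62 km − 3.172 km = e (ρ_m − ρ_c)/ρ_m = 0.448 km.

0.448 km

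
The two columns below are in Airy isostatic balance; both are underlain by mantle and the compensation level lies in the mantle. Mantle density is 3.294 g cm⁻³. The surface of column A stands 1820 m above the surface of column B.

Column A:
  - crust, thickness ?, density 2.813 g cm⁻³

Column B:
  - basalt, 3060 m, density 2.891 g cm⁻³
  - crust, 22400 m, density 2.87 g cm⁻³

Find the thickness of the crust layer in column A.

34800 m

Take the compensation level at the base of the deeper column (depth z_c below the surface of column A) and equate Σ ρ_i t_i down to z_c; mantle fills any gap and the z_c terms cancel.
Column A: x×2.813 + (z_c − 0 − x)×3.294
Column B: 1820×0 + 3060×2.891 + 22400×2.87 + (z_c − 1820 − 25460)×3.294
The z_c×3.294 term appears on both sides and cancels. Collect the known terms of each column as K = Σ(ρt)_known − 3.294 × (depth of known layers): K_A = 0 − 3.294×0 = 0; K_B = 73134.46 − 3.294×(1820 + 25460) = −16725.86.
Balance: K_A − x×(3.294 − 2.813) = K_B, so x = (K_A − K_B)/(3.294 − 2.813) = 16725.9/0.481 = 34800 m.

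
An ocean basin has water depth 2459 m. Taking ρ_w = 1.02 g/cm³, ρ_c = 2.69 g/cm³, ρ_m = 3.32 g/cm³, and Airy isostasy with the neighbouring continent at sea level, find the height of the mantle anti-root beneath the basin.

6520 m

For local isostatic compensation: replacing crust with seawater at the top is compensated by replacing crust with mantle at the base: d (ρ_c − ρ_w) = a (ρ_m − ρ_c).
a = d (ρ_c − ρ_w)/(ρ_m − ρ_c) = 2459 m × 1.67/0.63 = 6520 m.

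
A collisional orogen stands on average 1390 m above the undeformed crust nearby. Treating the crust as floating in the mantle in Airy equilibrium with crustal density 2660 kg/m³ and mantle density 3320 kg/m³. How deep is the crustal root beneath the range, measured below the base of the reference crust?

By Archimedes' principle applied to the lithosphere: the weight of the topography is balanced by the buoyancy of the root, ρ_c h = (ρ_m − ρ_c) r.
r = h · ρ_c / (ρ_m − ρ_c) = 1390 m × 2660 / (3320 − 2660) = 5600 m.

5600 m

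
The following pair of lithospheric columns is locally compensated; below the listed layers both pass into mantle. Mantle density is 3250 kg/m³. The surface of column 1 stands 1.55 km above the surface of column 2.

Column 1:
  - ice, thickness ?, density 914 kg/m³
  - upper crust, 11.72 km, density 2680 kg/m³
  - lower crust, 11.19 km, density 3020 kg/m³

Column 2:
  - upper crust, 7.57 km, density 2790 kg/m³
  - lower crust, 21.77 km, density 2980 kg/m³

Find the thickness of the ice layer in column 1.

Take the compensation level at the base of the deeper column (depth z_c below the surface of column 1) and equate Σ ρ_i t_i down to z_c; mantle fills any gap and the z_c terms cancel.
Column 1: x×914 + 11.72×2680 + 11.19×3020 + (z_c − 22.91 − x)×3250
Column 2: 1.55×0 + 7.57×2790 + 21.77×2980 + (z_c − 1.55 − 29.34)×3250
The z_c×3250 term appears on both sides and cancels. Collect the known terms of each column as K = Σ(ρt)_known − 3250 × (depth of known layers): K_1 = 65203.4 − 3250×22.91 = −9254.1; K_2 = 85994.9 − 3250×(1.55 + 29.34) = −14397.6.
Balance: K_1 − x×(3250 − 914) = K_2, so x = (K_1 − K_2)/(3250 − 914) = 5143.5/2336 = 2.2 km.

2.2 km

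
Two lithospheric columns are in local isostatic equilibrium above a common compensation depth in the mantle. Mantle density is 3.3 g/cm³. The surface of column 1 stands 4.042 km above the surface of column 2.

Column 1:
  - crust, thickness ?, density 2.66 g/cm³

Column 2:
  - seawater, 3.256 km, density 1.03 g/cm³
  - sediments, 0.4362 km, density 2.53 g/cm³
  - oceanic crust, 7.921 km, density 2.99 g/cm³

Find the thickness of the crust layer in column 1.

Take the compensation level at the base of the deeper column (depth z_c below the surface of column 1) and equate Σ ρ_i t_i down to z_c; mantle fills any gap and the z_c terms cancel.
Column 1: x×2.66 + (z_c − 0 − x)×3.3
Column 2: 4.042×0 + 3.256×1.03 + 0.4362×2.53 + 7.921×2.99 + (z_c − 4.042 − 11.6132)×3.3
The z_c×3.3 term appears on both sides and cancels. Collect the known terms of each column as K = Σ(ρt)_known − 3.3 × (depth of known layers): K_1 = 0 − 3.3×0 = 0; K_2 = 28.141056 − 3.3×(4.042 + 11.6132) = −23.521104.
Balance: K_1 − x×(3.3 − 2.66) = K_2, so x = (K_1 − K_2)/(3.3 − 2.66) = 23.5211/0.64 = 36.8 km.

36.8 km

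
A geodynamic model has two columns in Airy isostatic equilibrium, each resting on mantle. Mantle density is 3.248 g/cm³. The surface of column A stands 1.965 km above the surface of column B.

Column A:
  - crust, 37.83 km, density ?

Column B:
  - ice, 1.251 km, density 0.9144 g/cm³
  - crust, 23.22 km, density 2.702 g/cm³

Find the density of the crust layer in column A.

Take the compensation level at the base of the deeper column (depth z_c below the surface of column A) and equate Σ ρ_i t_i down to z_c; mantle fills any gap and the z_c terms cancel.
Column A: 37.83×ρ + (z_c − 37.83)×3.248
Column B: 1.965×0 + 1.251×0.9144 + 23.22×2.702 + (z_c − 1.965 − 24.471)×3.248
The z_c×3.248 term appears on both sides and cancels. Collect the known terms of each column as K = Σ(ρt)_known − 3.248 × (depth of known layers): K_A = 0 − 3.248×37.83 = −122.87184; K_B = 63.8843544 − 3.248×(1.965 + 24.471) = −21.9797736.
Balance: K_A + 37.83×ρ = K_B, so ρ = (K_B − K_A)/37.83 = 100.892/37.83 = 2.67 g/cm³.

2.67 g/cm³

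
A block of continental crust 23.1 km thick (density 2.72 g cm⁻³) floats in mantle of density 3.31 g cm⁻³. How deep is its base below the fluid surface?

Draft d = t ρ_obj/ρ_fluid = 23.1 km × 2.72/3.31 = 19 km.

19 km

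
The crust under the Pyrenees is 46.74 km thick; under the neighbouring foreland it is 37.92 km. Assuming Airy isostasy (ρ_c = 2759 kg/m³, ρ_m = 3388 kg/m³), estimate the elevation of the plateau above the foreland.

Excess crust Δ = 46.74 km − 37.92 km = 8.82 km, split between elevation h and root r with h + r = Δ.
Airy balance ρ_c h = (ρ_m − ρ_c) r gives r = h ρ_c/(ρ_m − ρ_c), so h (1 + ρ_c/(ρ_m − ρ_c)) = Δ, i.e. h = Δ (ρ_m − ρ_c)/ρ_m.
h = 8.82 km × 629/3388 = 1.64 km.

1.64 km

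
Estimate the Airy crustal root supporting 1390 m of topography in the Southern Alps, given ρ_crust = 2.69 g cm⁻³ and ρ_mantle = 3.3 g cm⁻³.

6130 m

Isostatic balance requires: the weight of the topography is balanced by the buoyancy of the root, ρ_c h = (ρ_m − ρ_c) r.
r = h · ρ_c / (ρ_m − ρ_c) = 1390 m × 2.69 / (3.3 − 2.69) = 6130 m.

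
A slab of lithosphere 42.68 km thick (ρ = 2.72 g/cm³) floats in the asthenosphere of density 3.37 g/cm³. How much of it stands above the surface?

8.23 km

Floating equilibrium: submerged depth d = t ρ_obj/ρ_fluid = 42.68 km × 2.72/3.37 = 34.45 km.
Freeboard = t − d = 42.68 km − 34.45 km = 8.23 km.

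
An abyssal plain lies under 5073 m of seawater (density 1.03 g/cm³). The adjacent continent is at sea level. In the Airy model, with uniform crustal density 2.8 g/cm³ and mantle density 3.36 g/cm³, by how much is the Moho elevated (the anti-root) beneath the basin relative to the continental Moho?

16000 m

Isostatic balance requires: replacing crust with seawater at the top is compensated by replacing crust with mantle at the base: d (ρ_c − ρ_w) = a (ρ_m − ρ_c).
a = d (ρ_c − ρ_w)/(ρ_m − ρ_c) = 5073 m × 1.77/0.56 = 16000 m.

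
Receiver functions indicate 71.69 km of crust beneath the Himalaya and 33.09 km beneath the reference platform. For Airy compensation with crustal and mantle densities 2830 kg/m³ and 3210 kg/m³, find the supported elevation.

4.57 km

Excess crust Δ = 71.69 km − 33.09 km = 38.6 km, split between elevation h and root r with h + r = Δ.
Airy balance ρ_c h = (ρ_m − ρ_c) r gives r = h ρ_c/(ρ_m − ρ_c), so h (1 + ρ_c/(ρ_m − ρ_c)) = Δ, i.e. h = Δ (ρ_m − ρ_c)/ρ_m.
h = 38.6 km × 380/3210 = 4.57 km.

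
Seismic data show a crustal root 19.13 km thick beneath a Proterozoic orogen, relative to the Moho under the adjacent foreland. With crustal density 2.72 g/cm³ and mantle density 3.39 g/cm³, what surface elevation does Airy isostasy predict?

In Airy isostatic equilibrium: ρ_c h = (ρ_m − ρ_c) r.
h = r (ρ_m − ρ_c) / ρ_c = 19.13 km × (3.39 − 2.72) / 2.72 = 4.71 km.

4.71 km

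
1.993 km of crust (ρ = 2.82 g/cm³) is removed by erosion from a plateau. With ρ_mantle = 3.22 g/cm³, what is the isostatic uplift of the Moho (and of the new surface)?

1.75 km

Unloading: uplift u = e ρ_c/ρ_m = 1.993 km × 2.82/3.22 = 1.75 km.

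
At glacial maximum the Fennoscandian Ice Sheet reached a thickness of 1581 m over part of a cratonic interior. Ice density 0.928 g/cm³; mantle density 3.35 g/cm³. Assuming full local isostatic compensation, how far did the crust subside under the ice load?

Isostatic balance requires: the ice load ρ_ice t is balanced by mantle displaced below, ρ_m s.
s = t ρ_ice / ρ_m = 1581 m × 0.928/3.35 = 438 m.

438 m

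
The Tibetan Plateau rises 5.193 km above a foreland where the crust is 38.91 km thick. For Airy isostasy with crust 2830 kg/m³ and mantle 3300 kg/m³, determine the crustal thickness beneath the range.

Root depth r = h ρ_c / (ρ_m − ρ_c) = 5.193 km × 2830 / 470 = 31.27 km.
Total thickness = T + h + r = 38.91 km + 5.193 km + 31.27 km = 75.4 km.

75.4 km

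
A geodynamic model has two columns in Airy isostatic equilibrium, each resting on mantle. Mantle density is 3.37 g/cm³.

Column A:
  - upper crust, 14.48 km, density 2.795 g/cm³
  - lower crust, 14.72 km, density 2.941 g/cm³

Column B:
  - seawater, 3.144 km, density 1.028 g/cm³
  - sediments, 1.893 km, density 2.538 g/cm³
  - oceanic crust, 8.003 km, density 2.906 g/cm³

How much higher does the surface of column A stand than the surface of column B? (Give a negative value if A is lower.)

For any compensation level in the mantle, the mantle terms cancel and isostasy reduces to e = (Σt_A − Σt_B) − (Σ(ρt)_A − Σ(ρt)_B) / ρ_m.
Σt_A = 29.2 km; Σt_B = 13.04 km; Σ(ρt)_A = 83.76312; Σ(ρt)_B = 31.293184 (in km·g/cm³).
e = (29.2 − 13.04) − (83.76312 − 31.293184) / 3.37 = 0.59 km.

0.59 km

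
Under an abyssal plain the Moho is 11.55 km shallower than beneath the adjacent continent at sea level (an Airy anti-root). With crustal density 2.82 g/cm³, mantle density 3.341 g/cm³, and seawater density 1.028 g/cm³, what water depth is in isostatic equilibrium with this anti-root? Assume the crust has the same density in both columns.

3.36 km

Replacing a thickness d of crust by seawater at the top must be balanced by replacing crust with mantle at the base: d (ρ_c − ρ_w) = a (ρ_m − ρ_c).
d = a (ρ_m − ρ_c)/(ρ_c − ρ_w) = 11.55 km × 0.521/1.792 = 3.36 km.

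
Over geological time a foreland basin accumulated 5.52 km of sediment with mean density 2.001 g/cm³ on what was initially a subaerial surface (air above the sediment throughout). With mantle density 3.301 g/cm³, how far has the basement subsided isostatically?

3.35 km

Subaerial load: s = t ρ_sed / ρ_m = 5.52 km × 2.001/3.301 = 3.35 km.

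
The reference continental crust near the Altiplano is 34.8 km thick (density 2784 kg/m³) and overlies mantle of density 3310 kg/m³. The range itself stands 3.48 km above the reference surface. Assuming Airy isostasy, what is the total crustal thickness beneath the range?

56.7 km

Root depth r = h ρ_c / (ρ_m − ρ_c) = 3.48 km × 2784 / 526 = 18.42 km.
Total thickness = T + h + r = 34.8 km + 3.48 km + 18.42 km = 56.7 km.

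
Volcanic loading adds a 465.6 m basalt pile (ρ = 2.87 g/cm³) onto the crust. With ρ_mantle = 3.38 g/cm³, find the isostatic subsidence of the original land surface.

Subaerial loading: s = t ρ_load / ρ_m.
s = 465.6 m × 2.87/3.38 = 395 m.

395 m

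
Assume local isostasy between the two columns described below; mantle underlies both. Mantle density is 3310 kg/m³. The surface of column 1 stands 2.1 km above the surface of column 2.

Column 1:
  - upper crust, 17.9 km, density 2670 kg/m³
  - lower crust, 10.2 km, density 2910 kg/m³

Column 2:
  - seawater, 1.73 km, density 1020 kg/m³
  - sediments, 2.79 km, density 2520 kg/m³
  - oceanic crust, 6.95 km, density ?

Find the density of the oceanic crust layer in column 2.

Take the compensation level at the base of the deeper column (depth z_c below the surface of column 1) and equate Σ ρ_i t_i down to z_c; mantle fills any gap and the z_c terms cancel.
Column 1: 17.9×2670 + 10.2×2910 + (z_c − 28.1)×3310
Column 2: 2.1×0 + 1.73×1020 + 2.79×2520 + 6.95×ρ + (z_c − 2.1 − 11.47)×3310
The z_c×3310 term appears on both sides and cancels. Collect the known terms of each column as K = Σ(ρt)_known − 3310 × (depth of known layers): K_1 = 77475 − 3310×28.1 = −15536; K_2 = 8795.4 − 3310×(2.1 + 11.47) = −36121.3.
Balance: K_1 = K_2 + 6.95×ρ, so ρ = (K_1 − K_2)/6.95 = 20585.3/6.95 = 2960 kg/m³.

2960 kg/m³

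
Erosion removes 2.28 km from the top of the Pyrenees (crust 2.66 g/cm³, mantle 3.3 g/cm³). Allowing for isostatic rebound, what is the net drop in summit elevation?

Rebound u = e ρ_c/ρ_m = 2.28 km × 2.66/3.3 = 1.838 km.
Net surface drop = e − u = 2.28 km − 1.838 km = e (ρ_m − ρ_c)/ρ_m = 0.442 km.

0.442 km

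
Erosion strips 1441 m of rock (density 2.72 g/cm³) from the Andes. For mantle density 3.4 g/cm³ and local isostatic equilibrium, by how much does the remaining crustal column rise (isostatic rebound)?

1150 m

Unloading: uplift u = e ρ_c/ρ_m = 1441 m × 2.72/3.4 = 1150 m.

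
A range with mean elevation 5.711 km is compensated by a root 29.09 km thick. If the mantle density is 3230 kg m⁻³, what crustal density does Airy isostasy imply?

2700 kg m⁻³

ρ_c h = (ρ_m − ρ_c) r → ρ_c (h + r) = ρ_m r → ρ_c = ρ_m r / (h + r).
ρ_c = 3230 × 29.09 km / (5.711 km + 29.09 km) = 2700 kg m⁻³.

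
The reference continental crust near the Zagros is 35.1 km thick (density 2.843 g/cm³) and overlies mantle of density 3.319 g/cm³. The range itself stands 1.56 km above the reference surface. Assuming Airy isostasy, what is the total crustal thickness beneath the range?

46 km

Root depth r = h ρ_c / (ρ_m − ρ_c) = 1.56 km × 2.843 / 0.476 = 9.317 km.
Total thickness = T + h + r = 35.1 km + 1.56 km + 9.317 km = 46 km.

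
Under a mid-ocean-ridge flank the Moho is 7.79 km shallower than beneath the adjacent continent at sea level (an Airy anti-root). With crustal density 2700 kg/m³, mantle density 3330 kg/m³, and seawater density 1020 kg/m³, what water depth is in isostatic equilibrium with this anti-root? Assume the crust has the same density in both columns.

2.92 km

Replacing a thickness d of crust by seawater at the top must be balanced by replacing crust with mantle at the base: d (ρ_c − ρ_w) = a (ρ_m − ρ_c).
d = a (ρ_m − ρ_c)/(ρ_c − ρ_w) = 7.79 km × 630/1680 = 2.92 km.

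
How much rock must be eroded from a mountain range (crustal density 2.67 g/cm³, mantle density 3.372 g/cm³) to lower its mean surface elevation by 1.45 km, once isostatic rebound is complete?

6.96 km

Net drop Δ = e − u = e − e ρ_c/ρ_m = e (ρ_m − ρ_c)/ρ_m.
e = Δ ρ_m/(ρ_m − ρ_c) = 1.45 km × 3.372/0.702 = 6.96 km.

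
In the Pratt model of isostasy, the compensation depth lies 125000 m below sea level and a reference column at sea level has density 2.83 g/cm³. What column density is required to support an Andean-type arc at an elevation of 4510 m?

2.73 g/cm³

Pratt balance: ρ_ref D = ρ (D + h).
ρ = ρ_ref D/(D + h) = 2.83 × 125000 m/(125000 m + 4510 m) = 2.73 g/cm³.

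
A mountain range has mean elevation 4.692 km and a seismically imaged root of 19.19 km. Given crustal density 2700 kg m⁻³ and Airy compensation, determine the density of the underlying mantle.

Airy balance: ρ_c h = (ρ_m − ρ_c) r → ρ_m = ρ_c (1 + h/r).
ρ_m = 2700 × (1 + 4.692 km/19.19 km) = 3360 kg m⁻³.

3360 kg m⁻³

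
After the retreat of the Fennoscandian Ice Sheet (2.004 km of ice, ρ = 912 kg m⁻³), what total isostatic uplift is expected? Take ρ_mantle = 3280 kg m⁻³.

Removing the load lets mantle flow back in; uplift u satisfies ρ_ice t = ρ_m u.
u = t ρ_ice/ρ_m = 2.004 km × 912/3280 = 0.557 km.

0.557 km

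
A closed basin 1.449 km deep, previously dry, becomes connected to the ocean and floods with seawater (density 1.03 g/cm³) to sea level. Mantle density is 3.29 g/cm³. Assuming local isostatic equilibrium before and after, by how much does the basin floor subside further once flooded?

0.66 km

After flooding the water column is d + s deep. Its weight must equal the weight of mantle displaced by the extra subsidence s: (d + s) ρ_w = s ρ_m.
s = d ρ_w / (ρ_m − ρ_w) = 1.449 km × 1.03/(3.29 − 1.03) = 0.66 km.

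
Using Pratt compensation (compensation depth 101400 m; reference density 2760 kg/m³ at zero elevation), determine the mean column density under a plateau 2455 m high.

Pratt balance: ρ_ref D = ρ (D + h).
ρ = ρ_ref D/(D + h) = 2760 × 101400 m/(101400 m + 2455 m) = 2690 kg/m³.

2690 kg/m³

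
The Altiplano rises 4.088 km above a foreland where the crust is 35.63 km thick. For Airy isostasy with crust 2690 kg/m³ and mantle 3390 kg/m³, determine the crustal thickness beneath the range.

55.4 km

Root depth r = h ρ_c / (ρ_m − ρ_c) = 4.088 km × 2690 / 700 = 15.71 km.
Total thickness = T + h + r = 35.63 km + 4.088 km + 15.71 km = 55.4 km.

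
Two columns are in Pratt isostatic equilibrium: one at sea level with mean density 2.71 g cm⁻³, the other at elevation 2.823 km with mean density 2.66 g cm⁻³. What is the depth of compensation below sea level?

ρ_ref D = ρ (D + h) → D (ρ_ref − ρ) = ρ h.
D = ρ h/(ρ_ref − ρ) = 2.66 × 2.823 km/(2.71 − 2.66) = 150 km.

150 km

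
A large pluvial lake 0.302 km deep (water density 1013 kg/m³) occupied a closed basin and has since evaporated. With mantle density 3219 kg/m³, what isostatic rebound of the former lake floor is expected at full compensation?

0.095 km

u = d ρ_w/ρ_m = 0.302 km × 1013/3219 = 0.095 km.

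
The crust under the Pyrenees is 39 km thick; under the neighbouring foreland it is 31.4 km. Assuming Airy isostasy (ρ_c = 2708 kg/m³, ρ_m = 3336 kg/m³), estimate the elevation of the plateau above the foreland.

Excess crust Δ = 39 km − 31.4 km = 7.6 km, split between elevation h and root r with h + r = Δ.
Airy balance ρ_c h = (ρ_m − ρ_c) r gives r = h ρ_c/(ρ_m − ρ_c), so h (1 + ρ_c/(ρ_m − ρ_c)) = Δ, i.e. h = Δ (ρ_m − ρ_c)/ρ_m.
h = 7.6 km × 628/3336 = 1.43 km.

1.43 km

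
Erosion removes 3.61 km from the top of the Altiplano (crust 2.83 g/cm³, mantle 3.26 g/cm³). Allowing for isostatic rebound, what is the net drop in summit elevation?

0.476 km

Rebound u = e ρ_c/ρ_m = 3.61 km × 2.83/3.26 = 3.134 km.
Net surface drop = e − u = 3.61 km − 3.134 km = e (ρ_m − ρ_c)/ρ_m = 0.476 km.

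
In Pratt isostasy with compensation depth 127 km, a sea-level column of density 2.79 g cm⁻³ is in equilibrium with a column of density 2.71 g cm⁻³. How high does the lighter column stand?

ρ_ref D = ρ (D + h) → h = D (ρ_ref − ρ)/ρ.
h = 127 km × (2.79 − 2.71)/2.71 = 3.75 km.

3.75 km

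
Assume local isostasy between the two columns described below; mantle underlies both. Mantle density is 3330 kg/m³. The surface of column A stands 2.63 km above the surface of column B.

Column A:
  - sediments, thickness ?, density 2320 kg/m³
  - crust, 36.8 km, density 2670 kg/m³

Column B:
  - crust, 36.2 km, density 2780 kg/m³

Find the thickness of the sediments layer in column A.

Take the compensation level at the base of the deeper column (depth z_c below the surface of column A) and equate Σ ρ_i t_i down to z_c; mantle fills any gap and the z_c terms cancel.
Column A: x×2320 + 36.8×2670 + (z_c − 36.8 − x)×3330
Column B: 2.63×0 + 36.2×2780 + (z_c − 2.63 − 36.2)×3330
The z_c×3330 term appears on both sides and cancels. Collect the known terms of each column as K = Σ(ρt)_known − 3330 × (depth of known layers): K_A = 98256 − 3330×36.8 = −24288; K_B = 100636 − 3330×(2.63 + 36.2) = −28667.9.
Balance: K_A − x×(3330 − 2320) = K_B, so x = (K_A − K_B)/(3330 − 2320) = 4379.9/1010 = 4.34 km.

4.34 km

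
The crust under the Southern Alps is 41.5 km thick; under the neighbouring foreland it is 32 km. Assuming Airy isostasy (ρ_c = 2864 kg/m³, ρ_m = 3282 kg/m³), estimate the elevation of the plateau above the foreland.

Excess crust Δ = 41.5 km − 32 km = 9.5 km, split between elevation h and root r with h + r = Δ.
Airy balance ρ_c h = (ρ_m − ρ_c) r gives r = h ρ_c/(ρ_m − ρ_c), so h (1 + ρ_c/(ρ_m − ρ_c)) = Δ, i.e. h = Δ (ρ_m − ρ_c)/ρ_m.
h = 9.5 km × 418/3282 = 1.21 km.

1.21 km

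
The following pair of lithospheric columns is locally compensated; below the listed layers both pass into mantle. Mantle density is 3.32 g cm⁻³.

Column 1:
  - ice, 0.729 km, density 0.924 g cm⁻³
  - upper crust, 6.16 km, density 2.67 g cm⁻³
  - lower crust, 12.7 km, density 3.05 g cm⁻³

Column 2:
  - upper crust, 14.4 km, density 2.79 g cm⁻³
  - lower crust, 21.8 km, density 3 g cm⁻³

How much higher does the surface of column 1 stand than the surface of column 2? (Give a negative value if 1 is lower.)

For any compensation level in the mantle, the mantle terms cancel and isostasy reduces to e = (Σt_1 − Σt_2) − (Σ(ρt)_1 − Σ(ρt)_2) / ρ_m.
Σt_1 = 19.589 km; Σt_2 = 36.2 km; Σ(ρt)_1 = 55.855796; Σ(ρt)_2 = 105.576 (in km·g cm⁻³).
e = (19.589 − 36.2) − (55.855796 − 105.576) / 3.32 = −1.64 km.

−1.64 km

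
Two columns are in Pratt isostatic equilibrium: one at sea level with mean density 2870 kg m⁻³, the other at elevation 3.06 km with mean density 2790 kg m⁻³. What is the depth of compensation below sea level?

ρ_ref D = ρ (D + h) → D (ρ_ref − ρ) = ρ h.
D = ρ h/(ρ_ref − ρ) = 2790 × 3.06 km/(2870 − 2790) = 107 km.

107 km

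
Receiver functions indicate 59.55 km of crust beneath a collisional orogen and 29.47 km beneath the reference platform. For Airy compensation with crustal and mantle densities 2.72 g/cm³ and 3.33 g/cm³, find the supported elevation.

Excess crust Δ = 59.55 km − 29.47 km = 30.08 km, split between elevation h and root r with h + r = Δ.
Airy balance ρ_c h = (ρ_m − ρ_c) r gives r = h ρ_c/(ρ_m − ρ_c), so h (1 + ρ_c/(ρ_m − ρ_c)) = Δ, i.e. h = Δ (ρ_m − ρ_c)/ρ_m.
h = 30.08 km × 0.61/3.33 = 5.51 km.

5.51 km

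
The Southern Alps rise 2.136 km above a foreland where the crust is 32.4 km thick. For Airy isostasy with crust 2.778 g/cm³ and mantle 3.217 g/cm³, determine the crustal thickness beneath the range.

48.1 km

Root depth r = h ρ_c / (ρ_m − ρ_c) = 2.136 km × 2.778 / 0.439 = 13.52 km.
Total thickness = T + h + r = 32.4 km + 2.136 km + 13.52 km = 48.1 km.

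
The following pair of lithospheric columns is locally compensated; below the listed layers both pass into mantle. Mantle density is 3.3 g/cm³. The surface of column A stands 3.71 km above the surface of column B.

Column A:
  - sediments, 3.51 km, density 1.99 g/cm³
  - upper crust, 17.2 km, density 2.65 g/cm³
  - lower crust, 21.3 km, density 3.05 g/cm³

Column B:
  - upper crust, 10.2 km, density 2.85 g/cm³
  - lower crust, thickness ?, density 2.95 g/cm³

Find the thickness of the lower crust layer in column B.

Take the compensation level at the base of the deeper column (depth z_c below the surface of column A) and equate Σ ρ_i t_i down to z_c; mantle fills any gap and the z_c terms cancel.
Column A: 3.51×1.99 + 17.2×2.65 + 21.3×3.05 + (z_c − 42.01)×3.3
Column B: 3.71×0 + 10.2×2.85 + x×2.95 + (z_c − 3.71 − 10.2 − x)×3.3
The z_c×3.3 term appears on both sides and cancels. Collect the known terms of each column as K = Σ(ρt)_known − 3.3 × (depth of known layers): K_A = 117.5299 − 3.3×42.01 = −21.1031; K_B = 29.07 − 3.3×(3.71 + 10.2) = −16.833.
Balance: K_A = K_B − x×(3.3 − 2.95), so x = (K_B − K_A)/(3.3 − 2.95) = 4.2701/0.35 = 12.2 km.

12.2 km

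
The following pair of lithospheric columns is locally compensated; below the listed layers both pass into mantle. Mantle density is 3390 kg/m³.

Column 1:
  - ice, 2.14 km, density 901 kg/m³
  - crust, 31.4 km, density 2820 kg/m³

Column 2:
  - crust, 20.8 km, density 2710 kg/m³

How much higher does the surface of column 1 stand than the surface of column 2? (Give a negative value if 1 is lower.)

2.68 km

For any compensation level in the mantle, the mantle terms cancel and isostasy reduces to e = (Σt_1 − Σt_2) − (Σ(ρt)_1 − Σ(ρt)_2) / ρ_m.
Σt_1 = 33.54 km; Σt_2 = 20.8 km; Σ(ρt)_1 = 90476.14; Σ(ρt)_2 = 56368 (in km·kg/m³).
e = (33.54 − 20.8) − (90476.14 − 56368) / 3390 = 2.68 km.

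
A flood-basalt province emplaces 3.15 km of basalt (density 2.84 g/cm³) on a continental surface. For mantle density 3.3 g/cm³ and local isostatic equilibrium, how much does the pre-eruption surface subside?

2.71 km

Subaerial loading: s = t ρ_load / ρ_m.
s = 3.15 km × 2.84/3.3 = 2.71 km.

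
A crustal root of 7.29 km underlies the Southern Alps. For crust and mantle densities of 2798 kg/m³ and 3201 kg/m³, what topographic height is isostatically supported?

Equating mass per unit area of the two columns: ρ_c h = (ρ_m − ρ_c) r.
h = r (ρ_m − ρ_c) / ρ_c = 7.29 km × (3201 − 2798) / 2798 = 1.05 km.

1.05 km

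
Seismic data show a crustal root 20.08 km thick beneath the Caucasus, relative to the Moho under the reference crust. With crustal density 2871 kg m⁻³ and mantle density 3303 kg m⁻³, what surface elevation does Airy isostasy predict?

Equating mass per unit area of the two columns: ρ_c h = (ρ_m − ρ_c) r.
h = r (ρ_m − ρ_c) / ρ_c = 20.08 km × (3303 − 2871) / 2871 = 3.02 km.

3.02 km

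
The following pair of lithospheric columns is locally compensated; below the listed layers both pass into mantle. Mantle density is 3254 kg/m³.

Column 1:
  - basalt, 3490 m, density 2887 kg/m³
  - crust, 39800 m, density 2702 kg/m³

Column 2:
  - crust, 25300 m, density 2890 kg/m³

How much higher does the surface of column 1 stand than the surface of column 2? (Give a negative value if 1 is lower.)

For any compensation level in the mantle, the mantle terms cancel and isostasy reduces to e = (Σt_1 − Σt_2) − (Σ(ρt)_1 − Σ(ρt)_2) / ρ_m.
Σt_1 = 43290 m; Σt_2 = 25300 m; Σ(ρt)_1 = 117615230; Σ(ρt)_2 = 73117000 (in m·kg/m³).
e = (43290 − 25300) − (117615230 − 73117000) / 3254 = 4320 m.

4320 m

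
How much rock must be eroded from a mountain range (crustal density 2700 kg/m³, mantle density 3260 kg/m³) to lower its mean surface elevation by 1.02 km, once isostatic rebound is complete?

5.94 km

Net drop Δ = e − u = e − e ρ_c/ρ_m = e (ρ_m − ρ_c)/ρ_m.
e = Δ ρ_m/(ρ_m − ρ_c) = 1.02 km × 3260/560 = 5.94 km.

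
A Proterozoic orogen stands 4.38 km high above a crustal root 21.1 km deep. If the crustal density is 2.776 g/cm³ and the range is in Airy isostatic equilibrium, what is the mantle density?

3.35 g/cm³

Airy balance: ρ_c h = (ρ_m − ρ_c) r → ρ_m = ρ_c (1 + h/r).
ρ_m = 2.776 × (1 + 4.38 km/21.1 km) = 3.35 g/cm³.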